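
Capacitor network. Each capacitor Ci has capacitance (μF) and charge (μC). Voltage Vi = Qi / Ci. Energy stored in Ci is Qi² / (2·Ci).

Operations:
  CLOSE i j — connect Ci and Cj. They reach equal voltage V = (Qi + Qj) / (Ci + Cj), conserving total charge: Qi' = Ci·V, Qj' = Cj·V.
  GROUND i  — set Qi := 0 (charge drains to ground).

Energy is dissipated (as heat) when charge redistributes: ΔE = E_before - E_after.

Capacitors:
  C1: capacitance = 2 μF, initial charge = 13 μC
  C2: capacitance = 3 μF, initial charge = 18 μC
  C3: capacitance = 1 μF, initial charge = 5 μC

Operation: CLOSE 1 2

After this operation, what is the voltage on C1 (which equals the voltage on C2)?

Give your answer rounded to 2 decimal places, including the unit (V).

Initial: C1(2μF, Q=13μC, V=6.50V), C2(3μF, Q=18μC, V=6.00V), C3(1μF, Q=5μC, V=5.00V)
Op 1: CLOSE 1-2: Q_total=31.00, C_total=5.00, V=6.20; Q1=12.40, Q2=18.60; dissipated=0.150

Answer: 6.20 V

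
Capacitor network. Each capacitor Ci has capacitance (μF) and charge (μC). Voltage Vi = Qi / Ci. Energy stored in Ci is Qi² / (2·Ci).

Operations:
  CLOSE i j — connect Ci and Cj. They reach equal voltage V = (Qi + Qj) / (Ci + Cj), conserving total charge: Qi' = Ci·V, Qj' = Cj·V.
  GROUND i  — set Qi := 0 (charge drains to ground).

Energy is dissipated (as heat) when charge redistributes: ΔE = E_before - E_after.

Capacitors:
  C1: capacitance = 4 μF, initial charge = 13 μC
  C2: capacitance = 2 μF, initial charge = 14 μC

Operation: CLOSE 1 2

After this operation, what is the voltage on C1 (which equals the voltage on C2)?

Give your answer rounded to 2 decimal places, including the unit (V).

Answer: 4.50 V

Derivation:
Initial: C1(4μF, Q=13μC, V=3.25V), C2(2μF, Q=14μC, V=7.00V)
Op 1: CLOSE 1-2: Q_total=27.00, C_total=6.00, V=4.50; Q1=18.00, Q2=9.00; dissipated=9.375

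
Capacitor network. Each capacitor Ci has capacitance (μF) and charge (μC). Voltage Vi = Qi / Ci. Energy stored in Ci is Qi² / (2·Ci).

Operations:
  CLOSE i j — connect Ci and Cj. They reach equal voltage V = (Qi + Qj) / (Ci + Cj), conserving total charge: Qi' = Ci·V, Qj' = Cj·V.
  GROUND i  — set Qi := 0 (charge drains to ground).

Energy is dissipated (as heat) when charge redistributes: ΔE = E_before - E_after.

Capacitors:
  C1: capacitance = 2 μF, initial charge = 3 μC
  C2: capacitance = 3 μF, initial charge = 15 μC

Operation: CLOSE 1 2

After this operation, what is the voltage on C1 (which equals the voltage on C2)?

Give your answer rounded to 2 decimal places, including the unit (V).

Answer: 3.60 V

Derivation:
Initial: C1(2μF, Q=3μC, V=1.50V), C2(3μF, Q=15μC, V=5.00V)
Op 1: CLOSE 1-2: Q_total=18.00, C_total=5.00, V=3.60; Q1=7.20, Q2=10.80; dissipated=7.350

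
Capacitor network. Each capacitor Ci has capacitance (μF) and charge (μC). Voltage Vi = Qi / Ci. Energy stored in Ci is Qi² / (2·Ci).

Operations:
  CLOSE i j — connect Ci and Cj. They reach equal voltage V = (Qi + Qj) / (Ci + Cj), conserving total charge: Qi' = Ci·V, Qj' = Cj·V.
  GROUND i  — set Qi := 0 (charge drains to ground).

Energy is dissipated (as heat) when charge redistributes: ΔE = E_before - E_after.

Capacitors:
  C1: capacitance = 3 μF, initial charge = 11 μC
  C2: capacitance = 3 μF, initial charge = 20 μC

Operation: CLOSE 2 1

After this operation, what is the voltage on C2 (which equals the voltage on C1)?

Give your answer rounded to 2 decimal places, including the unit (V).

Answer: 5.17 V

Derivation:
Initial: C1(3μF, Q=11μC, V=3.67V), C2(3μF, Q=20μC, V=6.67V)
Op 1: CLOSE 2-1: Q_total=31.00, C_total=6.00, V=5.17; Q2=15.50, Q1=15.50; dissipated=6.750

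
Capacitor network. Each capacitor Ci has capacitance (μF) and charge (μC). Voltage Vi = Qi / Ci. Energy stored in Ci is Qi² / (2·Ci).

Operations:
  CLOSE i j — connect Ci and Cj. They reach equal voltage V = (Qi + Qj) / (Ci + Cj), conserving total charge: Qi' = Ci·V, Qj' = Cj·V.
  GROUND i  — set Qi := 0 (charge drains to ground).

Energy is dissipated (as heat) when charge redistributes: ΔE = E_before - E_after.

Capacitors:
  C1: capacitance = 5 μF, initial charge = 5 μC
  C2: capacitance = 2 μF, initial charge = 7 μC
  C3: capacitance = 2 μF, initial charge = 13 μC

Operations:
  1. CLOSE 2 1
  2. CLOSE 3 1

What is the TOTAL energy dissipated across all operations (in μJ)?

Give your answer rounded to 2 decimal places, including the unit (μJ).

Answer: 20.82 μJ

Derivation:
Initial: C1(5μF, Q=5μC, V=1.00V), C2(2μF, Q=7μC, V=3.50V), C3(2μF, Q=13μC, V=6.50V)
Op 1: CLOSE 2-1: Q_total=12.00, C_total=7.00, V=1.71; Q2=3.43, Q1=8.57; dissipated=4.464
Op 2: CLOSE 3-1: Q_total=21.57, C_total=7.00, V=3.08; Q3=6.16, Q1=15.41; dissipated=16.359
Total dissipated: 20.824 μJ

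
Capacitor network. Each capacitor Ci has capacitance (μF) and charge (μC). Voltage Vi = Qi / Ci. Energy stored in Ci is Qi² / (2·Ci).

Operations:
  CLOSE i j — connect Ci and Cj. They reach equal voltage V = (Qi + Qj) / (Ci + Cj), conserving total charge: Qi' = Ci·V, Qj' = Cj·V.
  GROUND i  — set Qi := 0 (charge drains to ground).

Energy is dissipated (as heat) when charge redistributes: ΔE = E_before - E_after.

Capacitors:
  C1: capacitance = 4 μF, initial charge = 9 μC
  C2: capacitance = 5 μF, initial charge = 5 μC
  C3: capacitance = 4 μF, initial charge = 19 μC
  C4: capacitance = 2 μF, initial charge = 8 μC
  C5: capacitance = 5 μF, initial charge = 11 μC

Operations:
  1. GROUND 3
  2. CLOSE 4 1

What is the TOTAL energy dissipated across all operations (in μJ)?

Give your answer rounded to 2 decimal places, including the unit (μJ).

Answer: 47.17 μJ

Derivation:
Initial: C1(4μF, Q=9μC, V=2.25V), C2(5μF, Q=5μC, V=1.00V), C3(4μF, Q=19μC, V=4.75V), C4(2μF, Q=8μC, V=4.00V), C5(5μF, Q=11μC, V=2.20V)
Op 1: GROUND 3: Q3=0; energy lost=45.125
Op 2: CLOSE 4-1: Q_total=17.00, C_total=6.00, V=2.83; Q4=5.67, Q1=11.33; dissipated=2.042
Total dissipated: 47.167 μJ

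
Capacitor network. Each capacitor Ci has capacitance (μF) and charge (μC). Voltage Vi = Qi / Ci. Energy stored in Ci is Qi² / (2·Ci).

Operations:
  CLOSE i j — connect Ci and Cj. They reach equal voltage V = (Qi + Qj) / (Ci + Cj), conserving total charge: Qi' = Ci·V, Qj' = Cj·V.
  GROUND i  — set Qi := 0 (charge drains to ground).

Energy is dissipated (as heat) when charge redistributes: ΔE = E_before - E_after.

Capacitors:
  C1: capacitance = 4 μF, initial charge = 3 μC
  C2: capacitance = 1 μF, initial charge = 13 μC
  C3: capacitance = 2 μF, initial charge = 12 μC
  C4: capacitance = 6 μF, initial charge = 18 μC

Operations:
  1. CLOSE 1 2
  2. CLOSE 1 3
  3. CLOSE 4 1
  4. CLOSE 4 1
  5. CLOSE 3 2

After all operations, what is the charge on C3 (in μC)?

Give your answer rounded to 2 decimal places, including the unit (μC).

Answer: 7.64 μC

Derivation:
Initial: C1(4μF, Q=3μC, V=0.75V), C2(1μF, Q=13μC, V=13.00V), C3(2μF, Q=12μC, V=6.00V), C4(6μF, Q=18μC, V=3.00V)
Op 1: CLOSE 1-2: Q_total=16.00, C_total=5.00, V=3.20; Q1=12.80, Q2=3.20; dissipated=60.025
Op 2: CLOSE 1-3: Q_total=24.80, C_total=6.00, V=4.13; Q1=16.53, Q3=8.27; dissipated=5.227
Op 3: CLOSE 4-1: Q_total=34.53, C_total=10.00, V=3.45; Q4=20.72, Q1=13.81; dissipated=1.541
Op 4: CLOSE 4-1: Q_total=34.53, C_total=10.00, V=3.45; Q4=20.72, Q1=13.81; dissipated=0.000
Op 5: CLOSE 3-2: Q_total=11.47, C_total=3.00, V=3.82; Q3=7.64, Q2=3.82; dissipated=0.290
Final charges: Q1=13.81, Q2=3.82, Q3=7.64, Q4=20.72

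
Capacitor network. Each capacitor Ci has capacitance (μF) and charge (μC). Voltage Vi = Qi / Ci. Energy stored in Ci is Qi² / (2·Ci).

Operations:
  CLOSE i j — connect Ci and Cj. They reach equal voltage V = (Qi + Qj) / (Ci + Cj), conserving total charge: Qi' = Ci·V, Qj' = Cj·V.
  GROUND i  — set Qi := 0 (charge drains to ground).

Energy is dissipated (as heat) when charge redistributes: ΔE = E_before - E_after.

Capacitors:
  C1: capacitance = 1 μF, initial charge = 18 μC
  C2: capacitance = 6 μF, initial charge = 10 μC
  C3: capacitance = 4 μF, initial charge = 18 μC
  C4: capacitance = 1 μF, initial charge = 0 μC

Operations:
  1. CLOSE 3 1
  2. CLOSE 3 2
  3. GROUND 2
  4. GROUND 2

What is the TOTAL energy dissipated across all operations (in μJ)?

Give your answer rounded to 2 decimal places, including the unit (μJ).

Answer: 154.80 μJ

Derivation:
Initial: C1(1μF, Q=18μC, V=18.00V), C2(6μF, Q=10μC, V=1.67V), C3(4μF, Q=18μC, V=4.50V), C4(1μF, Q=0μC, V=0.00V)
Op 1: CLOSE 3-1: Q_total=36.00, C_total=5.00, V=7.20; Q3=28.80, Q1=7.20; dissipated=72.900
Op 2: CLOSE 3-2: Q_total=38.80, C_total=10.00, V=3.88; Q3=15.52, Q2=23.28; dissipated=36.741
Op 3: GROUND 2: Q2=0; energy lost=45.163
Op 4: GROUND 2: Q2=0; energy lost=0.000
Total dissipated: 154.805 μJ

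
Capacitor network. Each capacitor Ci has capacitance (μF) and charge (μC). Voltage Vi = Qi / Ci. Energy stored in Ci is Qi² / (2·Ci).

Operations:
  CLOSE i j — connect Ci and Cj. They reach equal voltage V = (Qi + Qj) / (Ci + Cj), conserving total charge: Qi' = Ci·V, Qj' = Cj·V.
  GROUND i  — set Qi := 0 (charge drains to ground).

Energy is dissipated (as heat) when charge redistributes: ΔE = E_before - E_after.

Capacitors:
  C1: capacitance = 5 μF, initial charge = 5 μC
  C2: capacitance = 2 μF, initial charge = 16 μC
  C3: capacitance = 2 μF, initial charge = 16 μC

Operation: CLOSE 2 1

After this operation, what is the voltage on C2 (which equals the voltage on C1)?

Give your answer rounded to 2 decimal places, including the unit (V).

Answer: 3.00 V

Derivation:
Initial: C1(5μF, Q=5μC, V=1.00V), C2(2μF, Q=16μC, V=8.00V), C3(2μF, Q=16μC, V=8.00V)
Op 1: CLOSE 2-1: Q_total=21.00, C_total=7.00, V=3.00; Q2=6.00, Q1=15.00; dissipated=35.000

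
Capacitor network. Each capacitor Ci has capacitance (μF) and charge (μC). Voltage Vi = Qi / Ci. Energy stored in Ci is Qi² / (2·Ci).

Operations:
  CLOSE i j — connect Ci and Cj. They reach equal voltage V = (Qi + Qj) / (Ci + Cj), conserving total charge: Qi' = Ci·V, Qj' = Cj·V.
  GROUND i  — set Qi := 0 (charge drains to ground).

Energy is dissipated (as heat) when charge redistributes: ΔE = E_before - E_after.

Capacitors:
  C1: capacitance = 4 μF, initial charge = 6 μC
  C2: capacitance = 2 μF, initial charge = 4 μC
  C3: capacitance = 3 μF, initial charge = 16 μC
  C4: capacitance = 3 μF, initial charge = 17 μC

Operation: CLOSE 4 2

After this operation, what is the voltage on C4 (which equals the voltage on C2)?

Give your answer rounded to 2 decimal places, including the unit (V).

Initial: C1(4μF, Q=6μC, V=1.50V), C2(2μF, Q=4μC, V=2.00V), C3(3μF, Q=16μC, V=5.33V), C4(3μF, Q=17μC, V=5.67V)
Op 1: CLOSE 4-2: Q_total=21.00, C_total=5.00, V=4.20; Q4=12.60, Q2=8.40; dissipated=8.067

Answer: 4.20 V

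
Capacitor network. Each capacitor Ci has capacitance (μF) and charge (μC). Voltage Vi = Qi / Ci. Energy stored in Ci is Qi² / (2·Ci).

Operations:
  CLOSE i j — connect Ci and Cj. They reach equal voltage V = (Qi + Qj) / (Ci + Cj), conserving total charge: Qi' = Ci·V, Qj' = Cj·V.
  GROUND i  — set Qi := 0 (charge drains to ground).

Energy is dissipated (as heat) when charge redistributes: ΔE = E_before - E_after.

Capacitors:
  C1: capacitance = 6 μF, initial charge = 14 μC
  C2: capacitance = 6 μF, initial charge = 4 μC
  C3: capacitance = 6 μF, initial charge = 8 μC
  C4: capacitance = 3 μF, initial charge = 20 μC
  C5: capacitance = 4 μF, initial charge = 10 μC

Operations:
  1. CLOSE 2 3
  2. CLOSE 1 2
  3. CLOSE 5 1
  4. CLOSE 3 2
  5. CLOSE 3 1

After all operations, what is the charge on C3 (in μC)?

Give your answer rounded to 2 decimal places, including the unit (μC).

Initial: C1(6μF, Q=14μC, V=2.33V), C2(6μF, Q=4μC, V=0.67V), C3(6μF, Q=8μC, V=1.33V), C4(3μF, Q=20μC, V=6.67V), C5(4μF, Q=10μC, V=2.50V)
Op 1: CLOSE 2-3: Q_total=12.00, C_total=12.00, V=1.00; Q2=6.00, Q3=6.00; dissipated=0.667
Op 2: CLOSE 1-2: Q_total=20.00, C_total=12.00, V=1.67; Q1=10.00, Q2=10.00; dissipated=2.667
Op 3: CLOSE 5-1: Q_total=20.00, C_total=10.00, V=2.00; Q5=8.00, Q1=12.00; dissipated=0.833
Op 4: CLOSE 3-2: Q_total=16.00, C_total=12.00, V=1.33; Q3=8.00, Q2=8.00; dissipated=0.667
Op 5: CLOSE 3-1: Q_total=20.00, C_total=12.00, V=1.67; Q3=10.00, Q1=10.00; dissipated=0.667
Final charges: Q1=10.00, Q2=8.00, Q3=10.00, Q4=20.00, Q5=8.00

Answer: 10.00 μC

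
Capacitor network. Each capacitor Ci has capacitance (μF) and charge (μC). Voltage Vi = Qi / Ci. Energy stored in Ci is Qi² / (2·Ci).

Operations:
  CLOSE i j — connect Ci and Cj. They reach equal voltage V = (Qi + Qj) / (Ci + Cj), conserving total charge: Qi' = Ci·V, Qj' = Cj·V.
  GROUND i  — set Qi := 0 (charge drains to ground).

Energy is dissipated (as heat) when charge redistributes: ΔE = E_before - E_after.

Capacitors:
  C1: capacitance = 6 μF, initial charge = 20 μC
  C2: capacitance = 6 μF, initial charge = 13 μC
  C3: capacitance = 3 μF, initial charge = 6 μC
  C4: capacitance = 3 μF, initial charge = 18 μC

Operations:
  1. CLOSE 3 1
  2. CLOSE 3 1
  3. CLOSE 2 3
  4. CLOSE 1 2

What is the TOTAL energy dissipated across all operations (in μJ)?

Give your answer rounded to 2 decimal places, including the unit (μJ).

Initial: C1(6μF, Q=20μC, V=3.33V), C2(6μF, Q=13μC, V=2.17V), C3(3μF, Q=6μC, V=2.00V), C4(3μF, Q=18μC, V=6.00V)
Op 1: CLOSE 3-1: Q_total=26.00, C_total=9.00, V=2.89; Q3=8.67, Q1=17.33; dissipated=1.778
Op 2: CLOSE 3-1: Q_total=26.00, C_total=9.00, V=2.89; Q3=8.67, Q1=17.33; dissipated=0.000
Op 3: CLOSE 2-3: Q_total=21.67, C_total=9.00, V=2.41; Q2=14.44, Q3=7.22; dissipated=0.522
Op 4: CLOSE 1-2: Q_total=31.78, C_total=12.00, V=2.65; Q1=15.89, Q2=15.89; dissipated=0.348
Total dissipated: 2.647 μJ

Answer: 2.65 μJ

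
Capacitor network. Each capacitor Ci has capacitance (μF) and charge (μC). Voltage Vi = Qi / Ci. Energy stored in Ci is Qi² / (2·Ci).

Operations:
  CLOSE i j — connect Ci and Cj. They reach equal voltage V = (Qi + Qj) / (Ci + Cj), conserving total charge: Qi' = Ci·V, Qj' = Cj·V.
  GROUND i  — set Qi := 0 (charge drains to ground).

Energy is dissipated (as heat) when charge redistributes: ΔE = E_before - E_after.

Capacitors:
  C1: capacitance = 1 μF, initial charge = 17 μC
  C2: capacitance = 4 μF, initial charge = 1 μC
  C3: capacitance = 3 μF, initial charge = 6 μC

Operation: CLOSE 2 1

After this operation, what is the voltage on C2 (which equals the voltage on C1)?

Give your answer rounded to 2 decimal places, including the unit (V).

Initial: C1(1μF, Q=17μC, V=17.00V), C2(4μF, Q=1μC, V=0.25V), C3(3μF, Q=6μC, V=2.00V)
Op 1: CLOSE 2-1: Q_total=18.00, C_total=5.00, V=3.60; Q2=14.40, Q1=3.60; dissipated=112.225

Answer: 3.60 V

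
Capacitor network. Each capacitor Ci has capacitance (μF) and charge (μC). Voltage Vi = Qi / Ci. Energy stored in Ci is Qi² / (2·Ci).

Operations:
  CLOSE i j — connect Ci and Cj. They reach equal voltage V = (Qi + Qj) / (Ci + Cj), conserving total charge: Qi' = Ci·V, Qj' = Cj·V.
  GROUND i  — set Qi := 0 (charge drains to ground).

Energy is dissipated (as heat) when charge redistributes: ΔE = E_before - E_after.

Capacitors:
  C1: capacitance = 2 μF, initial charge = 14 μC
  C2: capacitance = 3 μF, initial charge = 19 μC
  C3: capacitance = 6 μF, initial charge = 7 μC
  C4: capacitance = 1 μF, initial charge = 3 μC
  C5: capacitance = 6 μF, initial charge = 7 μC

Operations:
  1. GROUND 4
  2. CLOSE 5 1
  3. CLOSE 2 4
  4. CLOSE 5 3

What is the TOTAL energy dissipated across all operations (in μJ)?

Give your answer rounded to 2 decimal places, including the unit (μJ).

Answer: 48.25 μJ

Derivation:
Initial: C1(2μF, Q=14μC, V=7.00V), C2(3μF, Q=19μC, V=6.33V), C3(6μF, Q=7μC, V=1.17V), C4(1μF, Q=3μC, V=3.00V), C5(6μF, Q=7μC, V=1.17V)
Op 1: GROUND 4: Q4=0; energy lost=4.500
Op 2: CLOSE 5-1: Q_total=21.00, C_total=8.00, V=2.62; Q5=15.75, Q1=5.25; dissipated=25.521
Op 3: CLOSE 2-4: Q_total=19.00, C_total=4.00, V=4.75; Q2=14.25, Q4=4.75; dissipated=15.042
Op 4: CLOSE 5-3: Q_total=22.75, C_total=12.00, V=1.90; Q5=11.38, Q3=11.38; dissipated=3.190
Total dissipated: 48.253 μJ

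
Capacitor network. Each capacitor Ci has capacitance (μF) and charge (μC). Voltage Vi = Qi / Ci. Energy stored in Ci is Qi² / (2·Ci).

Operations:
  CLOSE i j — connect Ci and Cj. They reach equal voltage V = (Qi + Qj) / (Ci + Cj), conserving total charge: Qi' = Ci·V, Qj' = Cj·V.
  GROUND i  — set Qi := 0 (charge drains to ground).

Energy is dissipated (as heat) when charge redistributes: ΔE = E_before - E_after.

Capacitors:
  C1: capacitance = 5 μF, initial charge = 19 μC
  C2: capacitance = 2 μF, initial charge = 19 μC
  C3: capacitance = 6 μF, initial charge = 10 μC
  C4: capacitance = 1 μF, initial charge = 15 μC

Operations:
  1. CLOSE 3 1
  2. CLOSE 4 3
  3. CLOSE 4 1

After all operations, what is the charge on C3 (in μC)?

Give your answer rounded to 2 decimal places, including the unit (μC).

Initial: C1(5μF, Q=19μC, V=3.80V), C2(2μF, Q=19μC, V=9.50V), C3(6μF, Q=10μC, V=1.67V), C4(1μF, Q=15μC, V=15.00V)
Op 1: CLOSE 3-1: Q_total=29.00, C_total=11.00, V=2.64; Q3=15.82, Q1=13.18; dissipated=6.206
Op 2: CLOSE 4-3: Q_total=30.82, C_total=7.00, V=4.40; Q4=4.40, Q3=26.42; dissipated=65.511
Op 3: CLOSE 4-1: Q_total=17.58, C_total=6.00, V=2.93; Q4=2.93, Q1=14.65; dissipated=1.300
Final charges: Q1=14.65, Q2=19.00, Q3=26.42, Q4=2.93

Answer: 26.42 μC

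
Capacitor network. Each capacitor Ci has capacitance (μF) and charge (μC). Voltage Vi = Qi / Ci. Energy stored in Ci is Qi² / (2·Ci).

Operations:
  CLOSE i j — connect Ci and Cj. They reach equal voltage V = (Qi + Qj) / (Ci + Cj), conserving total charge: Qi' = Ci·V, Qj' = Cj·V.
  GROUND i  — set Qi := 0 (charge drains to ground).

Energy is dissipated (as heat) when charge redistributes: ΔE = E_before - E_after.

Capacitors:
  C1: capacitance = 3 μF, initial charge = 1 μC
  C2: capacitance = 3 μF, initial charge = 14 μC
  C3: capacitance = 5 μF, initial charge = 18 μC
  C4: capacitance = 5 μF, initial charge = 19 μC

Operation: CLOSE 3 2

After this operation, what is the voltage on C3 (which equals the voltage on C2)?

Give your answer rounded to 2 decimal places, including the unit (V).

Answer: 4.00 V

Derivation:
Initial: C1(3μF, Q=1μC, V=0.33V), C2(3μF, Q=14μC, V=4.67V), C3(5μF, Q=18μC, V=3.60V), C4(5μF, Q=19μC, V=3.80V)
Op 1: CLOSE 3-2: Q_total=32.00, C_total=8.00, V=4.00; Q3=20.00, Q2=12.00; dissipated=1.067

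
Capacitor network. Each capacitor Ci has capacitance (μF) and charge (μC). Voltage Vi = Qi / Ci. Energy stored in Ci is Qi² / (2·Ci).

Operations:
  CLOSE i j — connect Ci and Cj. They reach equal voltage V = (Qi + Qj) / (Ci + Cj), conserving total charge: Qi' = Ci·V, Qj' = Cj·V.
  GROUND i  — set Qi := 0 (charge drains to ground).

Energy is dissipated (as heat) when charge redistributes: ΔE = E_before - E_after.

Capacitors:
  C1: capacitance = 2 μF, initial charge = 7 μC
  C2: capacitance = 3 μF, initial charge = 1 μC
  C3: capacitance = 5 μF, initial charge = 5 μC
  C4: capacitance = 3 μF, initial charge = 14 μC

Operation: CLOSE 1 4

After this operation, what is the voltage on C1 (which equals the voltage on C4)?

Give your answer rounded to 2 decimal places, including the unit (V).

Answer: 4.20 V

Derivation:
Initial: C1(2μF, Q=7μC, V=3.50V), C2(3μF, Q=1μC, V=0.33V), C3(5μF, Q=5μC, V=1.00V), C4(3μF, Q=14μC, V=4.67V)
Op 1: CLOSE 1-4: Q_total=21.00, C_total=5.00, V=4.20; Q1=8.40, Q4=12.60; dissipated=0.817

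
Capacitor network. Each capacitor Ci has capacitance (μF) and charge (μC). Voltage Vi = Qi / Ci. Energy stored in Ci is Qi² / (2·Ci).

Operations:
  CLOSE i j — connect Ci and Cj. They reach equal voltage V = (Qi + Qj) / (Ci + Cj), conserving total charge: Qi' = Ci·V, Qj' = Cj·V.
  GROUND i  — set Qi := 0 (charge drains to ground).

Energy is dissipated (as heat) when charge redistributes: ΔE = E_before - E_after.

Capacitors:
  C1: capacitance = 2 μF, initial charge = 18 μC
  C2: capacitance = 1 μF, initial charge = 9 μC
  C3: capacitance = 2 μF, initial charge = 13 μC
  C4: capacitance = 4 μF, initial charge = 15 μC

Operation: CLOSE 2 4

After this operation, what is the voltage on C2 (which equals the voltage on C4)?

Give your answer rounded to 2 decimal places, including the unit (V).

Answer: 4.80 V

Derivation:
Initial: C1(2μF, Q=18μC, V=9.00V), C2(1μF, Q=9μC, V=9.00V), C3(2μF, Q=13μC, V=6.50V), C4(4μF, Q=15μC, V=3.75V)
Op 1: CLOSE 2-4: Q_total=24.00, C_total=5.00, V=4.80; Q2=4.80, Q4=19.20; dissipated=11.025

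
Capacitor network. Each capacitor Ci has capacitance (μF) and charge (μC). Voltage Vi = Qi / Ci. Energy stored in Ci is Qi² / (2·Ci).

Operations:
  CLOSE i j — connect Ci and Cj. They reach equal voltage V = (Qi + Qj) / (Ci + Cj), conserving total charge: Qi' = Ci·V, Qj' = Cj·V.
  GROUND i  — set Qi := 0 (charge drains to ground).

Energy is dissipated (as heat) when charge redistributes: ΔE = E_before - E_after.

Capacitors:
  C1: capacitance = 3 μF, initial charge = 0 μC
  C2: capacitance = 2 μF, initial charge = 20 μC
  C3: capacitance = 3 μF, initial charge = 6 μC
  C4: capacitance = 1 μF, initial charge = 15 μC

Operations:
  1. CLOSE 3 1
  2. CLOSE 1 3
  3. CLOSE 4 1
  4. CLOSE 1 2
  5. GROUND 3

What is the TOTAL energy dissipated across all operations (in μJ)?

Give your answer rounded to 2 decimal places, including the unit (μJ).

Initial: C1(3μF, Q=0μC, V=0.00V), C2(2μF, Q=20μC, V=10.00V), C3(3μF, Q=6μC, V=2.00V), C4(1μF, Q=15μC, V=15.00V)
Op 1: CLOSE 3-1: Q_total=6.00, C_total=6.00, V=1.00; Q3=3.00, Q1=3.00; dissipated=3.000
Op 2: CLOSE 1-3: Q_total=6.00, C_total=6.00, V=1.00; Q1=3.00, Q3=3.00; dissipated=0.000
Op 3: CLOSE 4-1: Q_total=18.00, C_total=4.00, V=4.50; Q4=4.50, Q1=13.50; dissipated=73.500
Op 4: CLOSE 1-2: Q_total=33.50, C_total=5.00, V=6.70; Q1=20.10, Q2=13.40; dissipated=18.150
Op 5: GROUND 3: Q3=0; energy lost=1.500
Total dissipated: 96.150 μJ

Answer: 96.15 μJ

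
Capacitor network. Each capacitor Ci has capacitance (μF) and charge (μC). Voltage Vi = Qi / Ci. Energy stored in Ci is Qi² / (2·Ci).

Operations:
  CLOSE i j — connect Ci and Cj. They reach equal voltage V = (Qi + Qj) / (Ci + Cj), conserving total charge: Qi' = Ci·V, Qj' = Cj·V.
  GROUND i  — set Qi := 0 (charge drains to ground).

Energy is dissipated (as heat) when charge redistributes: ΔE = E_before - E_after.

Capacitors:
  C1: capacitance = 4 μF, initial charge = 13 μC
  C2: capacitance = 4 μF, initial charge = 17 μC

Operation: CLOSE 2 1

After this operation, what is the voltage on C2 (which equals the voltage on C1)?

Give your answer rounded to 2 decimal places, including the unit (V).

Answer: 3.75 V

Derivation:
Initial: C1(4μF, Q=13μC, V=3.25V), C2(4μF, Q=17μC, V=4.25V)
Op 1: CLOSE 2-1: Q_total=30.00, C_total=8.00, V=3.75; Q2=15.00, Q1=15.00; dissipated=1.000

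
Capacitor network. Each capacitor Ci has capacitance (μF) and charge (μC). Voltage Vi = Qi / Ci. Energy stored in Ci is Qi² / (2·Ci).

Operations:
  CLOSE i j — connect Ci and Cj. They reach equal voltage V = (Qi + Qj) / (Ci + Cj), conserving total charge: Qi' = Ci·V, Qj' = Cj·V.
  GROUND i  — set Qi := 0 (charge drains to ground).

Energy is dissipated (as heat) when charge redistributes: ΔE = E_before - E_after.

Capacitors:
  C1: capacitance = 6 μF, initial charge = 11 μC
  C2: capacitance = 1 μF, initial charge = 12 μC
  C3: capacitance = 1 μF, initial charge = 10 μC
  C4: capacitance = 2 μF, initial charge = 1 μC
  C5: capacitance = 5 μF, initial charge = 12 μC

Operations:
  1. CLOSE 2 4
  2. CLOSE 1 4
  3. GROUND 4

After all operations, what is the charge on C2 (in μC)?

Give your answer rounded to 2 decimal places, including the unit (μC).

Initial: C1(6μF, Q=11μC, V=1.83V), C2(1μF, Q=12μC, V=12.00V), C3(1μF, Q=10μC, V=10.00V), C4(2μF, Q=1μC, V=0.50V), C5(5μF, Q=12μC, V=2.40V)
Op 1: CLOSE 2-4: Q_total=13.00, C_total=3.00, V=4.33; Q2=4.33, Q4=8.67; dissipated=44.083
Op 2: CLOSE 1-4: Q_total=19.67, C_total=8.00, V=2.46; Q1=14.75, Q4=4.92; dissipated=4.688
Op 3: GROUND 4: Q4=0; energy lost=6.043
Final charges: Q1=14.75, Q2=4.33, Q3=10.00, Q4=0.00, Q5=12.00

Answer: 4.33 μC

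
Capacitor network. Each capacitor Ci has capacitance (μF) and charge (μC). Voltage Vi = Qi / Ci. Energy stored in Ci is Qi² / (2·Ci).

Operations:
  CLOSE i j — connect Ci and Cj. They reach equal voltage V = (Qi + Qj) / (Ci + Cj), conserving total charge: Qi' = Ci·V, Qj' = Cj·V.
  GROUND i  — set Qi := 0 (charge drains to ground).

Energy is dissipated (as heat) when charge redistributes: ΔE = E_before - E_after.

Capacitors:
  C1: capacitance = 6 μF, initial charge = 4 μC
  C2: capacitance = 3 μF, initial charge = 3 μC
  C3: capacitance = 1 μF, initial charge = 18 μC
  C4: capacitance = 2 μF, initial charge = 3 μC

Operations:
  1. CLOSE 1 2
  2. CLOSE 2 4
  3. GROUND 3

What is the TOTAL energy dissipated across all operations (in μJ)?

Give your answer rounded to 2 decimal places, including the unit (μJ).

Initial: C1(6μF, Q=4μC, V=0.67V), C2(3μF, Q=3μC, V=1.00V), C3(1μF, Q=18μC, V=18.00V), C4(2μF, Q=3μC, V=1.50V)
Op 1: CLOSE 1-2: Q_total=7.00, C_total=9.00, V=0.78; Q1=4.67, Q2=2.33; dissipated=0.111
Op 2: CLOSE 2-4: Q_total=5.33, C_total=5.00, V=1.07; Q2=3.20, Q4=2.13; dissipated=0.313
Op 3: GROUND 3: Q3=0; energy lost=162.000
Total dissipated: 162.424 μJ

Answer: 162.42 μJ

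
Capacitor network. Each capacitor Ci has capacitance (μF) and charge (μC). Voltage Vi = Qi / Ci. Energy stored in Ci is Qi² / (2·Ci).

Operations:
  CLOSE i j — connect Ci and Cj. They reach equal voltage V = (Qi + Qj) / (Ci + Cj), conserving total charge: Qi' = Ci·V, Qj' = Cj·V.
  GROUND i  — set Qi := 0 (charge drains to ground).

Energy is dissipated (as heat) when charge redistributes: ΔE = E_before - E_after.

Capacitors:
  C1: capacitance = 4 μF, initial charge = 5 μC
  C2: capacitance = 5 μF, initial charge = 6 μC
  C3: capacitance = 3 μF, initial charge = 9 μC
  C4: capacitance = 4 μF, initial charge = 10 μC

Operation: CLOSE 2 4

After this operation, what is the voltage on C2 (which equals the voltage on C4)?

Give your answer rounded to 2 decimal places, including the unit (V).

Initial: C1(4μF, Q=5μC, V=1.25V), C2(5μF, Q=6μC, V=1.20V), C3(3μF, Q=9μC, V=3.00V), C4(4μF, Q=10μC, V=2.50V)
Op 1: CLOSE 2-4: Q_total=16.00, C_total=9.00, V=1.78; Q2=8.89, Q4=7.11; dissipated=1.878

Answer: 1.78 V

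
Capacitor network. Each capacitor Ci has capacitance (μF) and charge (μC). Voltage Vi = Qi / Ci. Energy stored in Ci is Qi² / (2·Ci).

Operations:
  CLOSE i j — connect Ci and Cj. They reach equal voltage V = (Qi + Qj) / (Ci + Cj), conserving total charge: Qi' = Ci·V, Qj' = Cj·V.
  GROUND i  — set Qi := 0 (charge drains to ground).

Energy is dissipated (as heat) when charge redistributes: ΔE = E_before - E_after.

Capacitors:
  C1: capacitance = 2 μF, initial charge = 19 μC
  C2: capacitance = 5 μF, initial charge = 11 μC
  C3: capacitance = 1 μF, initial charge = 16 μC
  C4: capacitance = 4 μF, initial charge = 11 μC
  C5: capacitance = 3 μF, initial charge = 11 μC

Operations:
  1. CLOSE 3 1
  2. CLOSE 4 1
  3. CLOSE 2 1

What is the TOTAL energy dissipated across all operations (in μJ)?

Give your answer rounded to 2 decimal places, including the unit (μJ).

Initial: C1(2μF, Q=19μC, V=9.50V), C2(5μF, Q=11μC, V=2.20V), C3(1μF, Q=16μC, V=16.00V), C4(4μF, Q=11μC, V=2.75V), C5(3μF, Q=11μC, V=3.67V)
Op 1: CLOSE 3-1: Q_total=35.00, C_total=3.00, V=11.67; Q3=11.67, Q1=23.33; dissipated=14.083
Op 2: CLOSE 4-1: Q_total=34.33, C_total=6.00, V=5.72; Q4=22.89, Q1=11.44; dissipated=53.005
Op 3: CLOSE 2-1: Q_total=22.44, C_total=7.00, V=3.21; Q2=16.03, Q1=6.41; dissipated=8.861
Total dissipated: 75.949 μJ

Answer: 75.95 μJ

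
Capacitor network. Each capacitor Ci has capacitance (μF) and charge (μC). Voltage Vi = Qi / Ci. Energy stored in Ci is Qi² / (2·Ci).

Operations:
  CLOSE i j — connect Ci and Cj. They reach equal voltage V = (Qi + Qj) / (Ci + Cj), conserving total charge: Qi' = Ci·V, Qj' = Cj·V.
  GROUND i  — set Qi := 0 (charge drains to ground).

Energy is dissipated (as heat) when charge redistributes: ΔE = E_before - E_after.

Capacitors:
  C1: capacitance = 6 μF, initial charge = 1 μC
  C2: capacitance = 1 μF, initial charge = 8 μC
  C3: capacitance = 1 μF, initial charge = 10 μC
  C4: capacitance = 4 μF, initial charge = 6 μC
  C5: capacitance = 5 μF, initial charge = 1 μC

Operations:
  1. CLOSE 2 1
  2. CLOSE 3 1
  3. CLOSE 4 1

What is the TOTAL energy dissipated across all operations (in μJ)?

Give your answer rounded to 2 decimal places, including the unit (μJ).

Initial: C1(6μF, Q=1μC, V=0.17V), C2(1μF, Q=8μC, V=8.00V), C3(1μF, Q=10μC, V=10.00V), C4(4μF, Q=6μC, V=1.50V), C5(5μF, Q=1μC, V=0.20V)
Op 1: CLOSE 2-1: Q_total=9.00, C_total=7.00, V=1.29; Q2=1.29, Q1=7.71; dissipated=26.298
Op 2: CLOSE 3-1: Q_total=17.71, C_total=7.00, V=2.53; Q3=2.53, Q1=15.18; dissipated=32.545
Op 3: CLOSE 4-1: Q_total=21.18, C_total=10.00, V=2.12; Q4=8.47, Q1=12.71; dissipated=1.275
Total dissipated: 60.117 μJ

Answer: 60.12 μJ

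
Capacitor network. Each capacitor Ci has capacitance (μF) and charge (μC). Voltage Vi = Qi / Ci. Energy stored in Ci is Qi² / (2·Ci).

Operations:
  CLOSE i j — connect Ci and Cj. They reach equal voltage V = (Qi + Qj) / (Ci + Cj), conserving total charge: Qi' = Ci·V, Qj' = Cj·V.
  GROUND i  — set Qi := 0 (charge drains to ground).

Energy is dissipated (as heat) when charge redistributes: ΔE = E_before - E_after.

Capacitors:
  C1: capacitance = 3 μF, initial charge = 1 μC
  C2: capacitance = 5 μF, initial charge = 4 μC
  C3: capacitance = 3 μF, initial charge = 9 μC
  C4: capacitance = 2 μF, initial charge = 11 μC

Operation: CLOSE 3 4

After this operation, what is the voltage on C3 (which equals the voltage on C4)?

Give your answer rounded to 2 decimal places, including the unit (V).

Answer: 4.00 V

Derivation:
Initial: C1(3μF, Q=1μC, V=0.33V), C2(5μF, Q=4μC, V=0.80V), C3(3μF, Q=9μC, V=3.00V), C4(2μF, Q=11μC, V=5.50V)
Op 1: CLOSE 3-4: Q_total=20.00, C_total=5.00, V=4.00; Q3=12.00, Q4=8.00; dissipated=3.750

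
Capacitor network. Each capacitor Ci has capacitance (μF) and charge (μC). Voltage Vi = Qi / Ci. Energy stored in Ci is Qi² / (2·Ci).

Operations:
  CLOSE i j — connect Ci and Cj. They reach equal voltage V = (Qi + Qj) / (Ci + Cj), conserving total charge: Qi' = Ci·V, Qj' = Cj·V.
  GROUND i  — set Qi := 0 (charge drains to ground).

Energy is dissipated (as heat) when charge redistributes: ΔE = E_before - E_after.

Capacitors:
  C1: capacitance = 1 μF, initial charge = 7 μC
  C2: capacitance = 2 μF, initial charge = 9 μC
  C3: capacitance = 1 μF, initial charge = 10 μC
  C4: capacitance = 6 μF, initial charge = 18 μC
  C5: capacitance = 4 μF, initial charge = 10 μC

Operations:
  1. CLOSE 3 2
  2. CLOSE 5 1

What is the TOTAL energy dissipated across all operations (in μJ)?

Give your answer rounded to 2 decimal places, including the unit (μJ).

Answer: 18.18 μJ

Derivation:
Initial: C1(1μF, Q=7μC, V=7.00V), C2(2μF, Q=9μC, V=4.50V), C3(1μF, Q=10μC, V=10.00V), C4(6μF, Q=18μC, V=3.00V), C5(4μF, Q=10μC, V=2.50V)
Op 1: CLOSE 3-2: Q_total=19.00, C_total=3.00, V=6.33; Q3=6.33, Q2=12.67; dissipated=10.083
Op 2: CLOSE 5-1: Q_total=17.00, C_total=5.00, V=3.40; Q5=13.60, Q1=3.40; dissipated=8.100
Total dissipated: 18.183 μJ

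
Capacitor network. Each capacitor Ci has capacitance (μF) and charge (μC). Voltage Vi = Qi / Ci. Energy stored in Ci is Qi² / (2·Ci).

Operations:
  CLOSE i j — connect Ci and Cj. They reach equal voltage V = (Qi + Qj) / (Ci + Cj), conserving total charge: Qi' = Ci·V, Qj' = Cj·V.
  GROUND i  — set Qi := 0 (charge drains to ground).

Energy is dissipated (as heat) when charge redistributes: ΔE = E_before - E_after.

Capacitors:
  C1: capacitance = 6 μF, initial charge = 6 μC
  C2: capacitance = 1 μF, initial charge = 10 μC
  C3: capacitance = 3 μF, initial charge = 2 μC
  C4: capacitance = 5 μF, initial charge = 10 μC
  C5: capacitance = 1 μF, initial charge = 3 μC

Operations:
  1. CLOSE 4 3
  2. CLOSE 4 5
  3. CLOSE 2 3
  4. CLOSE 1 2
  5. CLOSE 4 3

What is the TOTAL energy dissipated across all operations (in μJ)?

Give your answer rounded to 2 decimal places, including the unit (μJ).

Answer: 35.95 μJ

Derivation:
Initial: C1(6μF, Q=6μC, V=1.00V), C2(1μF, Q=10μC, V=10.00V), C3(3μF, Q=2μC, V=0.67V), C4(5μF, Q=10μC, V=2.00V), C5(1μF, Q=3μC, V=3.00V)
Op 1: CLOSE 4-3: Q_total=12.00, C_total=8.00, V=1.50; Q4=7.50, Q3=4.50; dissipated=1.667
Op 2: CLOSE 4-5: Q_total=10.50, C_total=6.00, V=1.75; Q4=8.75, Q5=1.75; dissipated=0.938
Op 3: CLOSE 2-3: Q_total=14.50, C_total=4.00, V=3.62; Q2=3.62, Q3=10.88; dissipated=27.094
Op 4: CLOSE 1-2: Q_total=9.62, C_total=7.00, V=1.38; Q1=8.25, Q2=1.38; dissipated=2.953
Op 5: CLOSE 4-3: Q_total=19.62, C_total=8.00, V=2.45; Q4=12.27, Q3=7.36; dissipated=3.296
Total dissipated: 35.947 μJ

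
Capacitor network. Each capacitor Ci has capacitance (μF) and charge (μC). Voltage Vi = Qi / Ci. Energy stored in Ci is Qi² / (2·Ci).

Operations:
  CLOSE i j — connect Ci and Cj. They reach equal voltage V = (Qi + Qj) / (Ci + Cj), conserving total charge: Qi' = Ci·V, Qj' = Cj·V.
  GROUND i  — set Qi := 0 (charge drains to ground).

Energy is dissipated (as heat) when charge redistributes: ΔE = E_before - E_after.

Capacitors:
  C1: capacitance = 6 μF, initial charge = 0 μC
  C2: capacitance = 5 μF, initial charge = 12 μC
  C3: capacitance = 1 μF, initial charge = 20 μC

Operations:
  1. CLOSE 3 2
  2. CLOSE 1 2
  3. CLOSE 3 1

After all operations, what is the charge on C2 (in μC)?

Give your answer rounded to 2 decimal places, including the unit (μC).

Initial: C1(6μF, Q=0μC, V=0.00V), C2(5μF, Q=12μC, V=2.40V), C3(1μF, Q=20μC, V=20.00V)
Op 1: CLOSE 3-2: Q_total=32.00, C_total=6.00, V=5.33; Q3=5.33, Q2=26.67; dissipated=129.067
Op 2: CLOSE 1-2: Q_total=26.67, C_total=11.00, V=2.42; Q1=14.55, Q2=12.12; dissipated=38.788
Op 3: CLOSE 3-1: Q_total=19.88, C_total=7.00, V=2.84; Q3=2.84, Q1=17.04; dissipated=3.627
Final charges: Q1=17.04, Q2=12.12, Q3=2.84

Answer: 12.12 μC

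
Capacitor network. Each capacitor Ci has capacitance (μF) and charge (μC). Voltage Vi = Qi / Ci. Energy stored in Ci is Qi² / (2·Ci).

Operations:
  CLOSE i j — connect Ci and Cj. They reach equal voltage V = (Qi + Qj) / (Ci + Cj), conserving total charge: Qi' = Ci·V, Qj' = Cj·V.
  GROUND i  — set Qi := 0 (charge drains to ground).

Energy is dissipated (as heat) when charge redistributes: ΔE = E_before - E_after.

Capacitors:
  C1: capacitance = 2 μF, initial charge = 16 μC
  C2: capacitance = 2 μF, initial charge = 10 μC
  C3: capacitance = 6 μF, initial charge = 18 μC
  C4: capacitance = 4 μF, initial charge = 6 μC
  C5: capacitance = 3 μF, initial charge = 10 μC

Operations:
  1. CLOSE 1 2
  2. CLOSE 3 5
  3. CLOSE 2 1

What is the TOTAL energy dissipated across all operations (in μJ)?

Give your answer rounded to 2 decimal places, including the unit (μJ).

Answer: 4.61 μJ

Derivation:
Initial: C1(2μF, Q=16μC, V=8.00V), C2(2μF, Q=10μC, V=5.00V), C3(6μF, Q=18μC, V=3.00V), C4(4μF, Q=6μC, V=1.50V), C5(3μF, Q=10μC, V=3.33V)
Op 1: CLOSE 1-2: Q_total=26.00, C_total=4.00, V=6.50; Q1=13.00, Q2=13.00; dissipated=4.500
Op 2: CLOSE 3-5: Q_total=28.00, C_total=9.00, V=3.11; Q3=18.67, Q5=9.33; dissipated=0.111
Op 3: CLOSE 2-1: Q_total=26.00, C_total=4.00, V=6.50; Q2=13.00, Q1=13.00; dissipated=0.000
Total dissipated: 4.611 μJ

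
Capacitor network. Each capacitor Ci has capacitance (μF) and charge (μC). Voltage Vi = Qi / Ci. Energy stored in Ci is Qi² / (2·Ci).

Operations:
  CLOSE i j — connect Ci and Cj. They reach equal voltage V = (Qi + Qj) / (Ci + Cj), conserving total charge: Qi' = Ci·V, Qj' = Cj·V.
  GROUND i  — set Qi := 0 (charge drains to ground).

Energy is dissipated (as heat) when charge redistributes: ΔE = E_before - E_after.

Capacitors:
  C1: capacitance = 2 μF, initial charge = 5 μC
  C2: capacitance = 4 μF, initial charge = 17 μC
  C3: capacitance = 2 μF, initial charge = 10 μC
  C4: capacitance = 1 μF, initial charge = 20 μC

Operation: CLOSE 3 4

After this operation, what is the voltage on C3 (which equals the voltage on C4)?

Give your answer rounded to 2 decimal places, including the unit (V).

Answer: 10.00 V

Derivation:
Initial: C1(2μF, Q=5μC, V=2.50V), C2(4μF, Q=17μC, V=4.25V), C3(2μF, Q=10μC, V=5.00V), C4(1μF, Q=20μC, V=20.00V)
Op 1: CLOSE 3-4: Q_total=30.00, C_total=3.00, V=10.00; Q3=20.00, Q4=10.00; dissipated=75.000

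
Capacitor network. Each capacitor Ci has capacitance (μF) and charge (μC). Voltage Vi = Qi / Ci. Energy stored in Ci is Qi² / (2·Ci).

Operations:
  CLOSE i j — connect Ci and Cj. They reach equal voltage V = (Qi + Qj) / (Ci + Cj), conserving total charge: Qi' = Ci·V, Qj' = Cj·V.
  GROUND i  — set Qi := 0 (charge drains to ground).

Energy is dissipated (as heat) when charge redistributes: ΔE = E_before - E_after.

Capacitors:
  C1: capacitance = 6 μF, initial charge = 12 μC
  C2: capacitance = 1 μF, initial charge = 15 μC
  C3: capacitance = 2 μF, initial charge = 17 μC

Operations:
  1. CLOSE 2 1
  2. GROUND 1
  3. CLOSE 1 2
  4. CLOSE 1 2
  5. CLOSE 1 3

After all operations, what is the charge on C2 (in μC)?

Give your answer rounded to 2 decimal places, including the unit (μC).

Answer: 0.55 μC

Derivation:
Initial: C1(6μF, Q=12μC, V=2.00V), C2(1μF, Q=15μC, V=15.00V), C3(2μF, Q=17μC, V=8.50V)
Op 1: CLOSE 2-1: Q_total=27.00, C_total=7.00, V=3.86; Q2=3.86, Q1=23.14; dissipated=72.429
Op 2: GROUND 1: Q1=0; energy lost=44.633
Op 3: CLOSE 1-2: Q_total=3.86, C_total=7.00, V=0.55; Q1=3.31, Q2=0.55; dissipated=6.376
Op 4: CLOSE 1-2: Q_total=3.86, C_total=7.00, V=0.55; Q1=3.31, Q2=0.55; dissipated=0.000
Op 5: CLOSE 1-3: Q_total=20.31, C_total=8.00, V=2.54; Q1=15.23, Q3=5.08; dissipated=47.390
Final charges: Q1=15.23, Q2=0.55, Q3=5.08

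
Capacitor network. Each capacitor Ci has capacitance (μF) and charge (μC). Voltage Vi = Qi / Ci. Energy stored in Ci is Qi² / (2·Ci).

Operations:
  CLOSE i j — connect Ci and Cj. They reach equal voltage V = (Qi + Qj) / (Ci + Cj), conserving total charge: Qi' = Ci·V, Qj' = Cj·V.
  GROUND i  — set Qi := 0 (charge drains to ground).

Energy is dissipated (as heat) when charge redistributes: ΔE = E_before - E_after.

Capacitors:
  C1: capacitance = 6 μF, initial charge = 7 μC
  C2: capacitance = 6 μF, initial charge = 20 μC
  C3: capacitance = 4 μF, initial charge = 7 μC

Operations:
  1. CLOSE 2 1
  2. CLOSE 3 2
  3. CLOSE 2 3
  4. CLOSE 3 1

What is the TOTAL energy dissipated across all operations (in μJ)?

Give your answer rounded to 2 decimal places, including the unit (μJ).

Answer: 7.39 μJ

Derivation:
Initial: C1(6μF, Q=7μC, V=1.17V), C2(6μF, Q=20μC, V=3.33V), C3(4μF, Q=7μC, V=1.75V)
Op 1: CLOSE 2-1: Q_total=27.00, C_total=12.00, V=2.25; Q2=13.50, Q1=13.50; dissipated=7.042
Op 2: CLOSE 3-2: Q_total=20.50, C_total=10.00, V=2.05; Q3=8.20, Q2=12.30; dissipated=0.300
Op 3: CLOSE 2-3: Q_total=20.50, C_total=10.00, V=2.05; Q2=12.30, Q3=8.20; dissipated=0.000
Op 4: CLOSE 3-1: Q_total=21.70, C_total=10.00, V=2.17; Q3=8.68, Q1=13.02; dissipated=0.048
Total dissipated: 7.390 μJ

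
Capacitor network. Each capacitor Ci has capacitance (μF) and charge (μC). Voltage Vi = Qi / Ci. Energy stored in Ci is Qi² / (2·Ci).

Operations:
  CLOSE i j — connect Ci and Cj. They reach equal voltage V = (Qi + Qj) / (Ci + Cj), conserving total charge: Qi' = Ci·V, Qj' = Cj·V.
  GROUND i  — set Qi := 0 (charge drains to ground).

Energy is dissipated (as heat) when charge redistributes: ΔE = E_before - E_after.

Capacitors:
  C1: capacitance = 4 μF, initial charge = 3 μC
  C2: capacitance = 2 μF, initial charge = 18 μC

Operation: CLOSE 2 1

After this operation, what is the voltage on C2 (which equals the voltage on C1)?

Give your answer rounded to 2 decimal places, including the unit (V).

Answer: 3.50 V

Derivation:
Initial: C1(4μF, Q=3μC, V=0.75V), C2(2μF, Q=18μC, V=9.00V)
Op 1: CLOSE 2-1: Q_total=21.00, C_total=6.00, V=3.50; Q2=7.00, Q1=14.00; dissipated=45.375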